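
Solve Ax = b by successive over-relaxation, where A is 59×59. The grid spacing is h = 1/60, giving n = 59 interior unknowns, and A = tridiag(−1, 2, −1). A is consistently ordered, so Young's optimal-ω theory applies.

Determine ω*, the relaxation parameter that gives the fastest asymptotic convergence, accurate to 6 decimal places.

ω* = 1.900534

n=59: λ(B_J) = 1 − λ(A)/2 = cos(kπ/60); k=1 gives ρ_J = 0.998630.
√(1−ρ_J²) = |sin(π/60)| = 0.0523360
Then 2/(1+√(1−ρ_J²)) = 2/(1+0.0523360); ω* = 2/1.0523360 = 1.900534.
At ω = 1.900534 every |λ(B_ω)| = ω−1, so ρ_SOR = 0.900534.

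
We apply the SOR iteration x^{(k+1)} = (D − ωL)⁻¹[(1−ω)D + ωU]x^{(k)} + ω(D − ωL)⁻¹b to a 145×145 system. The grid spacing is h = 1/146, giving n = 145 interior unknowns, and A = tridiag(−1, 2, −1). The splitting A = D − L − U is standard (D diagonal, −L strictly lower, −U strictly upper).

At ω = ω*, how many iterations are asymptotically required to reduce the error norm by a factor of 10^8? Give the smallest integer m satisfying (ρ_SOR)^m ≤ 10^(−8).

m = 429

n=145: λ(B_J) = 1 − λ(A)/2 = cos(kπ/146); k=1 gives ρ_J = 0.9997685.
√(1 − cos²(π/146)) = sin(π/146) ≈ 0.0215161.
Then 2/(1+√(1−ρ_J²)) = 2/(1+0.0215161); ω* = 2/1.0215161 = 1.9578742.
and ρ(B_{ω*}) = 1.9578742 − 1 = 0.9578742.
ρ_SOR^m ≤ 10^(−8) ⇔ m ≥ 8·ln10/(−ln 0.9578742) = 18.4207/0.0430388 = 428.002; m = ⌈428.002⌉ = 429.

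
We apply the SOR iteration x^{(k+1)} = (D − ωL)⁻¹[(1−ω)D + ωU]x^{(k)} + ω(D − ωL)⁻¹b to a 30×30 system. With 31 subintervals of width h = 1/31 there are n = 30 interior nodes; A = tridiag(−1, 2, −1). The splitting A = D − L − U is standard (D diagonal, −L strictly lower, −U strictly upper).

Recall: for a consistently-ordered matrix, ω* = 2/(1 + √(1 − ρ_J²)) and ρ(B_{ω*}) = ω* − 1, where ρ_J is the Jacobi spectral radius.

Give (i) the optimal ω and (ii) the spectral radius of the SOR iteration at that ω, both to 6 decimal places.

B_J for the 30×30 system has eigenvalues cos(kπ/31); ρ_J = cos(π/31) = 0.994869.
√(1−ρ_J²) = |sin(π/31)| = 0.1011683
Young: ω* = 2/(1+√(1−ρ_J²)) = 2/(1+0.1011683) = 2/1.1011683 = 1.816253.
ρ_SOR = ω* − 1 = 1.816253 − 1 = 0.816253.

ω* = 1.816253, ρ_SOR = 0.816253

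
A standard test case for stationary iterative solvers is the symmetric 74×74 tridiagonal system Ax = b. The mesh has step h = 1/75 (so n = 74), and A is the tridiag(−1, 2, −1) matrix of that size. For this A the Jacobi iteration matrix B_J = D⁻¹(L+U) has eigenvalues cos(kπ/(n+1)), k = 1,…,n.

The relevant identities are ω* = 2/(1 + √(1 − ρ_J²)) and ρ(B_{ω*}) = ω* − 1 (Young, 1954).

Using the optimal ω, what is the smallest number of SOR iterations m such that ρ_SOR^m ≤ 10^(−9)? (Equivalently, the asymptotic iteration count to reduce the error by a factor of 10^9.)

m = 248

[ρ_J] n=74: ρ(B_J) = cos(π/(n+1)) = cos(π/75) = 0.9991228.
√(1−ρ_J²) simplifies to sin(π/75) = 0.0418757.
[ω*] 2 ÷ (1 + 0.0418757) = 2 ÷ 1.0418757 = 1.9196148.
At ω = 1.9196148 every |λ(B_ω)| = ω−1, so ρ_SOR = 0.9196148.
ρ_SOR^m ≤ 10^(−9) ⇔ m ≥ 9·ln10/(−ln 0.9196148) = 20.7233/0.0838004 = 247.294; m = ⌈247.294⌉ = 248.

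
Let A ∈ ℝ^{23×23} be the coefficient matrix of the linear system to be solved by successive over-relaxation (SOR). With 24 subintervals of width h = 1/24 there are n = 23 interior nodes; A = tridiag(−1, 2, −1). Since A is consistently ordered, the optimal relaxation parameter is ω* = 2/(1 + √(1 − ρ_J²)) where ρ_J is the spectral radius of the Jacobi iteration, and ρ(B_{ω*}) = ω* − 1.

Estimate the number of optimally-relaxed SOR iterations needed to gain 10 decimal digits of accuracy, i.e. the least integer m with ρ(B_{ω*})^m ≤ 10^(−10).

B_J for the 23×23 system has eigenvalues cos(kπ/24); ρ_J = cos(π/24) = 0.9914449.
√(1 − cos²(π/24)) = sin(π/24) ≈ 0.1305262.
Young: ω* = 2/(1+√(1−ρ_J²)) = 2/(1+0.1305262) = 2/1.1305262 = 1.7690877.
ρ_SOR = ω* − 1 = 1.7690877 − 1 = 0.7690877.
Need (0.7690877)^m ≤ 10^(−10): m ≥ 10·ln10/|ln 0.7690877| = 23.0259/0.26255 = 87.701 ⇒ m = 88.

m = 88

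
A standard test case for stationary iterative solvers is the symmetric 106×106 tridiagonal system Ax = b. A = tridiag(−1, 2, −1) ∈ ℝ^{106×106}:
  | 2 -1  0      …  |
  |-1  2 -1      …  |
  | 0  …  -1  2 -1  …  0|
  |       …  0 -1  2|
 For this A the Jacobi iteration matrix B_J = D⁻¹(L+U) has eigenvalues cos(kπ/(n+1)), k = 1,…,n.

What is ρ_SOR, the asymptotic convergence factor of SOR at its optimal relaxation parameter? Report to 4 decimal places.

ρ_SOR = 0.9430

With n=106, ρ(Jacobi) = cos(π/107) = 0.9996.
√(1−ρ_J²) simplifies to sin(π/107) = 0.02936.
ω* = 2/(1 + 0.02936) = 2/1.02936 = 1.9430.
and ρ(B_{ω*}) = 1.9430 − 1 = 0.9430.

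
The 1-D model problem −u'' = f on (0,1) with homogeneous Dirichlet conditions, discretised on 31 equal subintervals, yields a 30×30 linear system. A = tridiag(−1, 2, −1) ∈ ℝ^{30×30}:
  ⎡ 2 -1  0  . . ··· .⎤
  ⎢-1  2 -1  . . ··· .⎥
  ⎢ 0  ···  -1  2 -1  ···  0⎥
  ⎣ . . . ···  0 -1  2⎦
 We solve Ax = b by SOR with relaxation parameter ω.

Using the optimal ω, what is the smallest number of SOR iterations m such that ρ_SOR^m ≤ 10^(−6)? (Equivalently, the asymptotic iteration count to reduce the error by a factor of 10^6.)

m = 69

B_J for the 30×30 system has eigenvalues cos(kπ/31); ρ_J = cos(π/31) = 0.9948693.
√(1−ρ_J²) = |sin(π/31)| = 0.1011683
So ω* = 2/1.1011683 = 1.8162528 (Young).
ρ(B_{ω*}) = ω*−1 = 0.8162528
For 6 digits: m = 6·ln10 / (−ln 0.8162528) = 13.8155/0.203031 = 68.046; round up → m = 69.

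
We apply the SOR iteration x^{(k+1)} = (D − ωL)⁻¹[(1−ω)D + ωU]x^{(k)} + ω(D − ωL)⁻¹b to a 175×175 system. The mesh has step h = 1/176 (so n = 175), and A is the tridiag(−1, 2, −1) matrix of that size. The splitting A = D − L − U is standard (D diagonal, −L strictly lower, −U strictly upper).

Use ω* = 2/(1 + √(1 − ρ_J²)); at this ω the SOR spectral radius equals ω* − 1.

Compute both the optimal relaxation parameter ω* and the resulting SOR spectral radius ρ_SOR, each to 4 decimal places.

ω* = 1.9649, ρ_SOR = 0.9649

[ρ_J] n=175: ρ(B_J) = cos(π/(n+1)) = cos(π/176) = 0.9998.
√(1 − cos²(π/176)) = sin(π/176) ≈ 0.01785.
So ω* = 2/1.01785 = 1.9649 (Young).
ρ(B_{ω*}) = ω*−1 = 0.9649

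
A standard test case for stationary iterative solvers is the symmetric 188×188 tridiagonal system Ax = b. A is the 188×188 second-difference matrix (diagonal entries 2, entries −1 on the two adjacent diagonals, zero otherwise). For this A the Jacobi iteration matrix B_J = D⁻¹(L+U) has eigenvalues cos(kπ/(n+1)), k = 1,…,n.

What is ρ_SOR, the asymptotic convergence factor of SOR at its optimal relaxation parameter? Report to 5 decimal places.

ρ_J = max_k |cos(kπ/189)| = cos(π/189) = 0.99986
1 − cos²(π/189) = sin²(π/189) ⇒ √(1−ρ_J²) = sin(π/189) = 0.016621.
Young: ω* = 2/(1+√(1−ρ_J²)) = 2/(1+0.016621) = 2/1.016621 = 1.96730.
and ρ(B_{ω*}) = 1.96730 − 1 = 0.96730.

ρ_SOR = 0.96730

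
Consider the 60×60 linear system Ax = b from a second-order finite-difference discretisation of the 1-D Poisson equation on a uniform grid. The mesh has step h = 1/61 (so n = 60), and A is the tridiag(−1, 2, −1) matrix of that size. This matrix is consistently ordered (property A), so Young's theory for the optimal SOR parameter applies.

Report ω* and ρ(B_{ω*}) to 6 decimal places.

With n=60, ρ(Jacobi) = cos(π/61) = 0.998674.
1 − cos²(π/61) = sin²(π/61) ⇒ √(1−ρ_J²) = sin(π/61) = 0.0514788.
Then 2/(1+√(1−ρ_J²)) = 2/(1+0.0514788); ω* = 2/1.0514788 = 1.902083.
ρ(B_{ω*}) = ω*−1 = 0.902083

ω* = 1.902083, ρ_SOR = 0.902083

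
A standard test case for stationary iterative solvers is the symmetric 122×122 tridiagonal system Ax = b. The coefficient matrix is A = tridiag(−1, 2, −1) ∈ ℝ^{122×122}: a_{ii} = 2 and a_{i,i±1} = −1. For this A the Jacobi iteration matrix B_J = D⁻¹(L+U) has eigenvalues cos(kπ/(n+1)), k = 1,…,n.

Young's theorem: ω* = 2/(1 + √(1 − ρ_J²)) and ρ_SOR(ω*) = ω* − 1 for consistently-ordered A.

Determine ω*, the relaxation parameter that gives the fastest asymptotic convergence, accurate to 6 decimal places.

ω* = 1.950195

½·tridiag(1,0,1) at n=122: λ_k = cos(kπ/123); max |λ| at k=1 ⇒ ρ_J = cos(π/123) ≈ 0.999674.
√(1 − cos²(π/123)) = sin(π/123) ≈ 0.0255386.
ω* = 2/(1 + 0.0255386) = 2/1.0255386 = 1.950195.
ρ_SOR = ω* − 1 = 1.950195 − 1 = 0.950195.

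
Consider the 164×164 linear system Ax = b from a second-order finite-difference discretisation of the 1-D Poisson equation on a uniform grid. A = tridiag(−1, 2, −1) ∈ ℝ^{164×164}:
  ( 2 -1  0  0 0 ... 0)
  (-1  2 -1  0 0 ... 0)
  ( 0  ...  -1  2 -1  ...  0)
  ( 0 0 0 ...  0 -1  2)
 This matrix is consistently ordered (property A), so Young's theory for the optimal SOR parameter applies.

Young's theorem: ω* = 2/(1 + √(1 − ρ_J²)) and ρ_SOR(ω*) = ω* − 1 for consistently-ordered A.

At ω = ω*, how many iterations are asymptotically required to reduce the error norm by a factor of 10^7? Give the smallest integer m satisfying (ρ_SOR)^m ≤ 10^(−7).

m = 424

[ρ_J] n=164: ρ(B_J) = cos(π/(n+1)) = cos(π/165) = 0.9998187.
√(1−ρ_J²) = |sin(π/165)| = 0.0190388
ω* = 2/(1+0.0190388) = 1.9626338
ρ(B_{ω*}) = ω*−1 = 0.9626338
m ≥ 7·ln10 / (−ln 0.9626338) = 423.245; smallest integer m = 424.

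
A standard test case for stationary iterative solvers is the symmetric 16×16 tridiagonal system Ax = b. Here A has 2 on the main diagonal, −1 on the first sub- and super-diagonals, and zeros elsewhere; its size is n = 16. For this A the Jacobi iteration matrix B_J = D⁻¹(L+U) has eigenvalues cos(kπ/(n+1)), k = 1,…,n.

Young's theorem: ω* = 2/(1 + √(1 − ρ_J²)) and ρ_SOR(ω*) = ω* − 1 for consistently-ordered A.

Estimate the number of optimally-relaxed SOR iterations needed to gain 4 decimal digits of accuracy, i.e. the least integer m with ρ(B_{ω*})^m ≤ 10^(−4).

B_J for the 16×16 system has eigenvalues cos(kπ/17); ρ_J = cos(π/17) = 0.9829731.
√(1−ρ_J²) = |sin(π/17)| = 0.1837495
ω* = 2/(1+0.1837495) = 1.6895466
ρ_SOR = ω* − 1 ≈ 0.6895466.
4·ln10 = 9.21034; −ln(0.6895466) = 0.371721; m = ⌈9.21034/0.371721⌉ = ⌈24.778⌉ = 25.

m = 25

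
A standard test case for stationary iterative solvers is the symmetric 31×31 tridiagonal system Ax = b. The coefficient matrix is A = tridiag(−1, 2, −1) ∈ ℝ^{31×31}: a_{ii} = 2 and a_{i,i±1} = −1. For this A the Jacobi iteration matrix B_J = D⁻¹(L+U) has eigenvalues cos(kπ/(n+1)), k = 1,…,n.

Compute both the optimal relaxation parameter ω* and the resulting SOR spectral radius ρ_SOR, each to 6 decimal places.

spectrum of D⁻¹(L+U) = {cos(kπ/32) : 1≤k≤31}; ρ_J = cos(π/32) = 0.995185.
1 − cos²(π/32) = sin²(π/32) ⇒ √(1−ρ_J²) = sin(π/32) = 0.0980171.
So ω* = 2/1.0980171 = 1.821465 (Young).
ρ_SOR = ω* − 1 ≈ 0.821465.

ω* = 1.821465, ρ_SOR = 0.821465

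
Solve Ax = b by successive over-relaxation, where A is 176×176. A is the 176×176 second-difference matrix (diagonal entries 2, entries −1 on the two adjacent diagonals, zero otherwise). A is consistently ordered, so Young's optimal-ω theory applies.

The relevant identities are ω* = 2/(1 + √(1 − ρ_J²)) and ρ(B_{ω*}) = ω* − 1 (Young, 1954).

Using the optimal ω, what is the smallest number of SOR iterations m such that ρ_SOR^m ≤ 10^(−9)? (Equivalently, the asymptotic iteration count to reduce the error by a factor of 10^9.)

spectrum of D⁻¹(L+U) = {cos(kπ/177) : 1≤k≤176}; ρ_J = cos(π/177) = 0.9998425.
√(1 − cos²(π/177)) = sin(π/177) ≈ 0.0177482.
So ω* = 2/1.0177482 = 1.9651226 (Young).
ρ(B_{ω*}) = ω*−1 = 0.9651226
Need (0.9651226)^m ≤ 10^(−9): m ≥ 9·ln10/|ln 0.9651226| = 20.7233/0.0355001 = 583.753 ⇒ m = 584.

m = 584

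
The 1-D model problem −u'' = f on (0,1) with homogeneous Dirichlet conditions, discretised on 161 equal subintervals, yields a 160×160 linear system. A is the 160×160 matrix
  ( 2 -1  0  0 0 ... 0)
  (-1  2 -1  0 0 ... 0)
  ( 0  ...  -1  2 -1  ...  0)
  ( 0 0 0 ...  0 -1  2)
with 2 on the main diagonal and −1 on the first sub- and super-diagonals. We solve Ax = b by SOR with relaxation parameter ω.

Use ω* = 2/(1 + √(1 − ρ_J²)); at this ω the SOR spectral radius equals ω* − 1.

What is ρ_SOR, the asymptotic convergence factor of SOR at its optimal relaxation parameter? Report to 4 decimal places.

spectrum of D⁻¹(L+U) = {cos(kπ/161) : 1≤k≤160}; ρ_J = cos(π/161) = 0.9998.
√(1−ρ_J²) = |sin(π/161)| = 0.01951
ω* = 2/(1 + 0.01951) = 2/1.01951 = 1.9617.
and ρ(B_{ω*}) = 1.9617 − 1 = 0.9617.

ρ_SOR = 0.9617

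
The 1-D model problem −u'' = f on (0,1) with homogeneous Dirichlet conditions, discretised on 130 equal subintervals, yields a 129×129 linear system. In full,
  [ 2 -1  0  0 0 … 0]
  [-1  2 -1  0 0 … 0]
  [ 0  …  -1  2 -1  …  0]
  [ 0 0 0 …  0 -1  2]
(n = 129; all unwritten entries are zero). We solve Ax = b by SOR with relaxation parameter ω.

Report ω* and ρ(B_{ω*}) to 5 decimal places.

ρ_J = max_k |cos(kπ/130)| = cos(π/130) = 0.99971
root = sin(π/130) = 0.024164  (since 1−cos² = sin²).
ω* = 2/(1 + 0.024164) = 2/1.024164 = 1.95281.
ρ_SOR = ω* − 1 ≈ 0.95281.

ω* = 1.95281, ρ_SOR = 0.95281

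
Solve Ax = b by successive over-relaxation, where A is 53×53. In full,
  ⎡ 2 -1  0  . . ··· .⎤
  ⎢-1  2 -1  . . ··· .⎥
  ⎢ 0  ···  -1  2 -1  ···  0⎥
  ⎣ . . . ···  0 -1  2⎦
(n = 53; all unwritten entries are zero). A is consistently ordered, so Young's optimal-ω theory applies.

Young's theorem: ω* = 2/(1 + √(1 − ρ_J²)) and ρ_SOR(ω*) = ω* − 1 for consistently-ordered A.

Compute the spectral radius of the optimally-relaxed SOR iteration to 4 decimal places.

ρ_SOR = 0.8901

spectrum of D⁻¹(L+U) = {cos(kπ/54) : 1≤k≤53}; ρ_J = cos(π/54) = 0.9983.
1 − cos²(π/54) = sin²(π/54) ⇒ √(1−ρ_J²) = sin(π/54) = 0.05814.
ω* = 2 / (1 + 0.05814) = 2 / 1.05814 ≈ 1.8901.
Hence ρ(B_{ω*}) = 1.8901 − 1 = 0.8901.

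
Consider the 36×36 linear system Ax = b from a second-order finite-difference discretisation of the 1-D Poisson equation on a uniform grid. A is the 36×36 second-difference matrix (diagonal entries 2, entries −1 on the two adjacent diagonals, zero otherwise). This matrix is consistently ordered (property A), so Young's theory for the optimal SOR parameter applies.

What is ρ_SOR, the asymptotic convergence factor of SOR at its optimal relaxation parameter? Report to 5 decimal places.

½·tridiag(1,0,1) at n=36: λ_k = cos(kπ/37); max |λ| at k=1 ⇒ ρ_J = cos(π/37) ≈ 0.99640.
root = sin(π/37) = 0.084806  (since 1−cos² = sin²).
ω* = 2 / (1 + 0.084806) = 2 / 1.084806 ≈ 1.84365.
ρ(B_{ω*}) = ω*−1 = 0.84365

ρ_SOR = 0.84365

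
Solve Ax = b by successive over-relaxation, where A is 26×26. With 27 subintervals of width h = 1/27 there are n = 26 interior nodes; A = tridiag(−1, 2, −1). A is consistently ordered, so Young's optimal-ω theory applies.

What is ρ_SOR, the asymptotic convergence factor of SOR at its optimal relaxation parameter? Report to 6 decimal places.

ρ_SOR = 0.791966

ρ_J = max_k |cos(kπ/27)| = cos(π/27) = 0.993238
1 − cos²(π/27) = sin²(π/27) ⇒ √(1−ρ_J²) = sin(π/27) = 0.1160929.
ω* = 2/(1 + 0.1160929) = 2/1.1160929 = 1.791966.
Hence ρ(B_{ω*}) = 1.791966 − 1 = 0.791966.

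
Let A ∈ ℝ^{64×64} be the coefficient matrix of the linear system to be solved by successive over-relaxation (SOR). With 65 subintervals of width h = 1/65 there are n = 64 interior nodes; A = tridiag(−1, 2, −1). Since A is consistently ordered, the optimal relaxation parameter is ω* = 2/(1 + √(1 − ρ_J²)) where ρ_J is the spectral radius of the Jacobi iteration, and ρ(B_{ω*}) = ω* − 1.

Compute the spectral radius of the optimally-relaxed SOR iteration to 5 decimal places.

ρ_SOR = 0.90783

½·tridiag(1,0,1) at n=64: λ_k = cos(kπ/65); max |λ| at k=1 ⇒ ρ_J = cos(π/65) ≈ 0.99883.
√(1−ρ_J²) = |sin(π/65)| = 0.048313
Then 2/(1+√(1−ρ_J²)) = 2/(1+0.048313); ω* = 2/1.048313 = 1.90783.
[ρ_SOR] ω* − 1 = 0.90783.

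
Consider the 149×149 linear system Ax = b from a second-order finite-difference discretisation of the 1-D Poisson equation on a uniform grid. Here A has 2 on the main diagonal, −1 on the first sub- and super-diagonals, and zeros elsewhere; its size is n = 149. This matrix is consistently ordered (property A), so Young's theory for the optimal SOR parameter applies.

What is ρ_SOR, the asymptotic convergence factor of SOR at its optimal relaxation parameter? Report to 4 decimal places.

n=149: λ(B_J) = 1 − λ(A)/2 = cos(kπ/150); k=1 gives ρ_J = 0.9998.
root = sin(π/150) = 0.02094  (since 1−cos² = sin²).
ω* = 2/(1 + 0.02094) = 2/1.02094 = 1.9590.
Hence ρ(B_{ω*}) = 1.9590 − 1 = 0.9590.

ρ_SOR = 0.9590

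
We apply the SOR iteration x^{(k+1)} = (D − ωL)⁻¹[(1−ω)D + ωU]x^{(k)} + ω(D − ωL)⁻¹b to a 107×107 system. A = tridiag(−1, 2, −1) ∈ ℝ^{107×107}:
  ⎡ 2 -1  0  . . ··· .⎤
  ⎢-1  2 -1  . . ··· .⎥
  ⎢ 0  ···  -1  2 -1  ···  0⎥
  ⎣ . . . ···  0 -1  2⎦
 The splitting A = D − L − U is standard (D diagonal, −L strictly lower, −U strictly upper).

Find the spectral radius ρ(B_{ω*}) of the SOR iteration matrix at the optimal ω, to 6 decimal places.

ρ_SOR = 0.943475

With n=107, ρ(Jacobi) = cos(π/108) = 0.999577.
root = sin(π/108) = 0.0290847  (since 1−cos² = sin²).
ω* = 2/(1+0.0290847) = 1.943475
At ω = 1.943475 every |λ(B_ω)| = ω−1, so ρ_SOR = 0.943475.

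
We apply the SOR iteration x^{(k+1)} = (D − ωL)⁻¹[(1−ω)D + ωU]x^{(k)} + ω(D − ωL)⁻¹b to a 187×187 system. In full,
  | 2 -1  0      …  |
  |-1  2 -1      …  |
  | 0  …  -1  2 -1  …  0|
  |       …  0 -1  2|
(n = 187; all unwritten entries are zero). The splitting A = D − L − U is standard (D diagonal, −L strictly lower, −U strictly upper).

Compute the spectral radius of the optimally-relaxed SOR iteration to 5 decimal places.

B_J for the 187×187 system has eigenvalues cos(kπ/188); ρ_J = cos(π/188) = 0.99986.
1 − cos²(π/188) = sin²(π/188) ⇒ √(1−ρ_J²) = sin(π/188) = 0.016710.
So ω* = 2/1.016710 = 1.96713 (Young).
ρ_SOR = ω* − 1 ≈ 0.96713.

ρ_SOR = 0.96713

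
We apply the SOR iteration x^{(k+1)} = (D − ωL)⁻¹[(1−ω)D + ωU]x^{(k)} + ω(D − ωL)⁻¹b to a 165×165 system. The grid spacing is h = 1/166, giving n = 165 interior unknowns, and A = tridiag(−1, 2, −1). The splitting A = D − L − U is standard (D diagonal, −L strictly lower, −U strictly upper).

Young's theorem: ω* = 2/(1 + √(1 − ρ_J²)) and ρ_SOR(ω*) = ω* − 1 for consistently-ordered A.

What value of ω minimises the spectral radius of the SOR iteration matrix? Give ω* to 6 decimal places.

n=165: λ(B_J) = 1 − λ(A)/2 = cos(kπ/166); k=1 gives ρ_J = 0.999821.
√(1 − cos²(π/166)) = sin(π/166) ≈ 0.0189241.
ω* = 2 / (1 + 0.0189241) = 2 / 1.0189241 ≈ 1.962855.
ρ_SOR = ω* − 1 = 1.962855 − 1 = 0.962855.

ω* = 1.962855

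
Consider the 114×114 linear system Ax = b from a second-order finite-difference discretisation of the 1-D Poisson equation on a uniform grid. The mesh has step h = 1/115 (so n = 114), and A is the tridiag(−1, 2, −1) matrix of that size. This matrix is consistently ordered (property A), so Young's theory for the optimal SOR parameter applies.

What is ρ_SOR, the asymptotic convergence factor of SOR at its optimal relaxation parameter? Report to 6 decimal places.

spectrum of D⁻¹(L+U) = {cos(kπ/115) : 1≤k≤114}; ρ_J = cos(π/115) = 0.999627.
root = sin(π/115) = 0.0273148  (since 1−cos² = sin²).
Young: ω* = 2/(1+√(1−ρ_J²)) = 2/(1+0.0273148) = 2/1.0273148 = 1.946823.
ρ_SOR = ω* − 1 ≈ 0.946823.

ρ_SOR = 0.946823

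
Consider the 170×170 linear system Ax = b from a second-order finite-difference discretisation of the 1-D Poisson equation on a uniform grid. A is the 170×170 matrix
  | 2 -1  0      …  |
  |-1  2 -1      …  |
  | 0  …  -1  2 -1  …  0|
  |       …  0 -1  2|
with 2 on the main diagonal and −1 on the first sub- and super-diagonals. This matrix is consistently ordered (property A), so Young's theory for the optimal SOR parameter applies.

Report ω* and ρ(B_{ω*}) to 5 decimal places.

½·tridiag(1,0,1) at n=170: λ_k = cos(kπ/171); max |λ| at k=1 ⇒ ρ_J = cos(π/171) ≈ 0.99983.
root = sin(π/171) = 0.018371  (since 1−cos² = sin²).
[ω*] 2 ÷ (1 + 0.018371) = 2 ÷ 1.018371 = 1.96392.
Hence ρ(B_{ω*}) = 1.96392 − 1 = 0.96392.

ω* = 1.96392, ρ_SOR = 0.96392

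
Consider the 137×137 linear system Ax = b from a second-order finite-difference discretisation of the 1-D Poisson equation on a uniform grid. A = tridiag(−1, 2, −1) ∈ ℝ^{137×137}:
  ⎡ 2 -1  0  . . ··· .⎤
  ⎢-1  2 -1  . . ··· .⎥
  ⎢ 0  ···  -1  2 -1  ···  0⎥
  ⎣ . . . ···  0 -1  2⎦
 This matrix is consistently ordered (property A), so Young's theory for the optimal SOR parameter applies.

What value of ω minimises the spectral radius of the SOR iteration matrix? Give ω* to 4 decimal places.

ρ_J = max_k |cos(kπ/138)| = cos(π/138) = 0.9997
1 − cos²(π/138) = sin²(π/138) ⇒ √(1−ρ_J²) = sin(π/138) = 0.02276.
Young: ω* = 2/(1+√(1−ρ_J²)) = 2/(1+0.02276) = 2/1.02276 = 1.9555.
ρ(B_{ω*}) = ω*−1 = 0.9555

ω* = 1.9555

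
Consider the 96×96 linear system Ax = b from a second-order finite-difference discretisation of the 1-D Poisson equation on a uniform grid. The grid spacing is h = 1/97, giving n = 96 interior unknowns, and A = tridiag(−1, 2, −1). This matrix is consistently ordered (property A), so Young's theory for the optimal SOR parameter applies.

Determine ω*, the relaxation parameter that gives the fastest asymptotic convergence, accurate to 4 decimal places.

ρ_J = max_k |cos(kπ/97)| = cos(π/97) = 0.9995
1 − cos²(π/97) = sin²(π/97) ⇒ √(1−ρ_J²) = sin(π/97) = 0.03238.
Young: ω* = 2/(1+√(1−ρ_J²)) = 2/(1+0.03238) = 2/1.03238 = 1.9373.
and ρ(B_{ω*}) = 1.9373 − 1 = 0.9373.

ω* = 1.9373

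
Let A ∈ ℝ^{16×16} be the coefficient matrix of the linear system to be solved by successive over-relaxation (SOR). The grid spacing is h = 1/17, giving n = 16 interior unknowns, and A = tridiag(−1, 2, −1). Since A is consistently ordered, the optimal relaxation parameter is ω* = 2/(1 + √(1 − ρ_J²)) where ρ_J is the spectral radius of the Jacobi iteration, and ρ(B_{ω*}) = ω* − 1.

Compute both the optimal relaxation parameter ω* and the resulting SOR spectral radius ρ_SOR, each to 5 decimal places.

½·tridiag(1,0,1) at n=16: λ_k = cos(kπ/17); max |λ| at k=1 ⇒ ρ_J = cos(π/17) ≈ 0.98297.
√(1−ρ_J²) = |sin(π/17)| = 0.183750
Young: ω* = 2/(1+√(1−ρ_J²)) = 2/(1+0.183750) = 2/1.183750 = 1.68955.
Hence ρ(B_{ω*}) = 1.68955 − 1 = 0.68955.

ω* = 1.68955, ρ_SOR = 0.68955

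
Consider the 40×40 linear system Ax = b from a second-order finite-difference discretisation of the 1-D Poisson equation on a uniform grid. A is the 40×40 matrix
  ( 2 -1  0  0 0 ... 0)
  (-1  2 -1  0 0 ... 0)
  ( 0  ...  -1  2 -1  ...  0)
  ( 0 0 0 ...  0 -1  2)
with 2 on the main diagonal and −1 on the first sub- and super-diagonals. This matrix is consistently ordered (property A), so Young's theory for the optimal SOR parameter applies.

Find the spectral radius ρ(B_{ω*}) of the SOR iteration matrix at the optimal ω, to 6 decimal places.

ρ_SOR = 0.857788

[ρ_J] n=40: ρ(B_J) = cos(π/(n+1)) = cos(π/41) = 0.997066.
root = sin(π/41) = 0.0765493  (since 1−cos² = sin²).
ω* = 2/(1+0.0765493) = 1.857788
ρ_SOR = ω* − 1 ≈ 0.857788.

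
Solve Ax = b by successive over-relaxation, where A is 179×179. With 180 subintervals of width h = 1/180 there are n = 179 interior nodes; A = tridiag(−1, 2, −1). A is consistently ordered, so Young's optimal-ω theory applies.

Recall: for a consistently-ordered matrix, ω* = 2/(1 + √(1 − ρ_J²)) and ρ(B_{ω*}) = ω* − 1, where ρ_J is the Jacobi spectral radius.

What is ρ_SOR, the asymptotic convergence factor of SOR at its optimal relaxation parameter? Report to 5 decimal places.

ρ_SOR = 0.96569

With n=179, ρ(Jacobi) = cos(π/180) = 0.99985.
√(1−ρ_J²) simplifies to sin(π/180) = 0.017452.
ω* = 2/(1 + 0.017452) = 2/1.017452 = 1.96569.
ρ_SOR = ω* − 1 = 1.96569 − 1 = 0.96569.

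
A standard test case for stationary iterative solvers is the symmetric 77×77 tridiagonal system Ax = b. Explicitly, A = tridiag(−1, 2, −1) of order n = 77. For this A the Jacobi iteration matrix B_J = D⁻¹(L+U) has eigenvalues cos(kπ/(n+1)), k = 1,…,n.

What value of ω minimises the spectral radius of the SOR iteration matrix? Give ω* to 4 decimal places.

ω* = 1.9226

[ρ_J] n=77: ρ(B_J) = cos(π/(n+1)) = cos(π/78) = 0.9992.
root = sin(π/78) = 0.04027  (since 1−cos² = sin²).
Then 2/(1+√(1−ρ_J²)) = 2/(1+0.04027); ω* = 2/1.04027 = 1.9226.
ρ_SOR = ω* − 1 = 1.9226 − 1 = 0.9226.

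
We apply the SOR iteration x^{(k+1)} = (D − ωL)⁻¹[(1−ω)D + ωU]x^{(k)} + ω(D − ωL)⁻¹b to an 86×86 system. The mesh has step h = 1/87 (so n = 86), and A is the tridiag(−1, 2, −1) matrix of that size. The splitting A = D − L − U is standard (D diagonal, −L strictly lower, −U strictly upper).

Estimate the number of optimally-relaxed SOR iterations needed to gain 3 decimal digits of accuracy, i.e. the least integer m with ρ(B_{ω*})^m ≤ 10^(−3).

m = 96

With n=86, ρ(Jacobi) = cos(π/87) = 0.9993481.
√(1 − cos²(π/87)) = sin(π/87) ≈ 0.0361024.
ω* = 2 / (1 + 0.0361024) = 2 / 1.0361024 ≈ 1.9303111.
[ρ_SOR] ω* − 1 = 0.9303111.
Need (0.9303111)^m ≤ 10^(−3): m ≥ 3·ln10/|ln 0.9303111| = 6.90776/0.0722362 = 95.627 ⇒ m = 96.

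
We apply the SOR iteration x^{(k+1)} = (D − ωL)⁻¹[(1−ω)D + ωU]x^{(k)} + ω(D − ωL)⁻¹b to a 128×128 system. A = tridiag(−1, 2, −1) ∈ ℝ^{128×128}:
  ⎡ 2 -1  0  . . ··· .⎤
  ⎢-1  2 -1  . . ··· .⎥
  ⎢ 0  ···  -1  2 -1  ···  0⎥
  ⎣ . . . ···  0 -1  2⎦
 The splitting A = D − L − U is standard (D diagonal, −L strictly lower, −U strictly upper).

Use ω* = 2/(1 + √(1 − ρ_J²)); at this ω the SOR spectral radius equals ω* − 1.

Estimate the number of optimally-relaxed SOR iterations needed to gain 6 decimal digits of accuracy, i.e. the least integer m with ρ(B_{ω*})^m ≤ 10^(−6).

With n=128, ρ(Jacobi) = cos(π/129) = 0.9997035.
√(1−ρ_J²) simplifies to sin(π/129) = 0.0243510.
Young: ω* = 2/(1+√(1−ρ_J²)) = 2/(1+0.0243510) = 2/1.0243510 = 1.9524558.
ρ_SOR = ω* − 1 = 1.9524558 − 1 = 0.9524558.
ρ_SOR^m ≤ 10^(−6) ⇔ m ≥ 6·ln10/(−ln 0.9524558) = 13.8155/0.0487116 = 283.618; m = ⌈283.618⌉ = 284.

m = 284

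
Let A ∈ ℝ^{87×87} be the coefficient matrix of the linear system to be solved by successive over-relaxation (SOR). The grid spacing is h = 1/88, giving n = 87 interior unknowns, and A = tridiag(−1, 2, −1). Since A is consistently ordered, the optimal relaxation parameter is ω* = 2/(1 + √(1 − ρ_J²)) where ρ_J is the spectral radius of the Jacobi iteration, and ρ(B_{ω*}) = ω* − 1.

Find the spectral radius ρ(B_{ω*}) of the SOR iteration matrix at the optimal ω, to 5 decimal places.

ρ_SOR = 0.93108

ρ_J = max_k |cos(kπ/88)| = cos(π/88) = 0.99936
root = sin(π/88) = 0.035692  (since 1−cos² = sin²).
[ω*] 2 ÷ (1 + 0.035692) = 2 ÷ 1.035692 = 1.93108.
and ρ(B_{ω*}) = 1.93108 − 1 = 0.93108.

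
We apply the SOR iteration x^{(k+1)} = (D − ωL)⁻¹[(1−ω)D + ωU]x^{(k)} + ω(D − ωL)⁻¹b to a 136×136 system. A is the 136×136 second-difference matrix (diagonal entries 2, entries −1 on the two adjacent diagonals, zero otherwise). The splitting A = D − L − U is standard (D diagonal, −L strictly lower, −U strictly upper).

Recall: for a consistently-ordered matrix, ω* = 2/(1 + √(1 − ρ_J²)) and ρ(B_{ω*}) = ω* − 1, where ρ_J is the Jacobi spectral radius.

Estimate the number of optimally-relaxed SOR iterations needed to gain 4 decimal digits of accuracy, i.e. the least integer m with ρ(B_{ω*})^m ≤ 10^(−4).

m = 201

B_J for the 136×136 system has eigenvalues cos(kπ/137); ρ_J = cos(π/137) = 0.9997371.
root = sin(π/137) = 0.0229293  (since 1−cos² = sin²).
So ω* = 2/1.0229293 = 1.9551693 (Young).
ρ_SOR = ω* − 1 = 1.9551693 − 1 = 0.9551693.
For 4 digits: m = 4·ln10 / (−ln 0.9551693) = 9.21034/0.0458667 = 200.807; round up → m = 201.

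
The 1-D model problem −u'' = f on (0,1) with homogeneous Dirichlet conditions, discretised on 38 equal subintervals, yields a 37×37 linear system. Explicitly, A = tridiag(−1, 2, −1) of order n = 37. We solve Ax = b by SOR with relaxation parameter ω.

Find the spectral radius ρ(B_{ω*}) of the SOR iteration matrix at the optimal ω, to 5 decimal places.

ρ_J = max_k |cos(kπ/38)| = cos(π/38) = 0.99658
√(1 − cos²(π/38)) = sin(π/38) ≈ 0.082579.
ω* = 2/(1+0.082579) = 1.84744
ρ(B_{ω*}) = ω*−1 = 0.84744

ρ_SOR = 0.84744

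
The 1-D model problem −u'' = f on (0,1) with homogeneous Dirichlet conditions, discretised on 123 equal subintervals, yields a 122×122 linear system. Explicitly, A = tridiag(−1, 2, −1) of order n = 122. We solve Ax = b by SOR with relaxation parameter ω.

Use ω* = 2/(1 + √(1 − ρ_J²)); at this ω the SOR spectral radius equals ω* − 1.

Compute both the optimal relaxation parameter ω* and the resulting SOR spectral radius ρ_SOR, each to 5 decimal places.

ω* = 1.95019, ρ_SOR = 0.95019

B_J for the 122×122 system has eigenvalues cos(kπ/123); ρ_J = cos(π/123) = 0.99967.
√(1 − cos²(π/123)) = sin(π/123) ≈ 0.025539.
ω* = 2 / (1 + 0.025539) = 2 / 1.025539 ≈ 1.95019.
ρ(B_{ω*}) = ω*−1 = 0.95019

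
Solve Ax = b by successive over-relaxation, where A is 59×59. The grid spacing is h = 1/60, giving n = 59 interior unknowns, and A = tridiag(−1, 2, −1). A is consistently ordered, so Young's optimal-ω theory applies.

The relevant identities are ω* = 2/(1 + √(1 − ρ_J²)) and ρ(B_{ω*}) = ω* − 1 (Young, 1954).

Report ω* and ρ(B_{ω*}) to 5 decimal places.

ω* = 1.90053, ρ_SOR = 0.90053

n=59: λ(B_J) = 1 − λ(A)/2 = cos(kπ/60); k=1 gives ρ_J = 0.99863.
√(1−ρ_J²) simplifies to sin(π/60) = 0.052336.
ω* = 2 / (1 + 0.052336) = 2 / 1.052336 ≈ 1.90053.
At ω = 1.90053 every |λ(B_ω)| = ω−1, so ρ_SOR = 0.90053.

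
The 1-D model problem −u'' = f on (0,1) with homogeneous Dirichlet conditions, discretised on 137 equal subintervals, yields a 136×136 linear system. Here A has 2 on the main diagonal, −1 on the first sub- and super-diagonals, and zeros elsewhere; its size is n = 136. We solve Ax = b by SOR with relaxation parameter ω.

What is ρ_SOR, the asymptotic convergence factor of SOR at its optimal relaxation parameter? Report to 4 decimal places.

B_J for the 136×136 system has eigenvalues cos(kπ/137); ρ_J = cos(π/137) = 0.9997.
√(1 − cos²(π/137)) = sin(π/137) ≈ 0.02293.
ω* = 2/(1+0.02293) = 1.9552
Hence ρ(B_{ω*}) = 1.9552 − 1 = 0.9552.

ρ_SOR = 0.9552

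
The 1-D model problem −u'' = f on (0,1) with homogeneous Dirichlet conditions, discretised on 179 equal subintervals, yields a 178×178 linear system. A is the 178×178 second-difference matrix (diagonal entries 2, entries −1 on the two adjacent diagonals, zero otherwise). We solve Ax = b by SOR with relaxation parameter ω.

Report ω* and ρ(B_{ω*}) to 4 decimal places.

ω* = 1.9655, ρ_SOR = 0.9655

[ρ_J] n=178: ρ(B_J) = cos(π/(n+1)) = cos(π/179) = 0.9998.
√(1−ρ_J²) = |sin(π/179)| = 0.01755
Young: ω* = 2/(1+√(1−ρ_J²)) = 2/(1+0.01755) = 2/1.01755 = 1.9655.
ρ_SOR = ω* − 1 ≈ 0.9655.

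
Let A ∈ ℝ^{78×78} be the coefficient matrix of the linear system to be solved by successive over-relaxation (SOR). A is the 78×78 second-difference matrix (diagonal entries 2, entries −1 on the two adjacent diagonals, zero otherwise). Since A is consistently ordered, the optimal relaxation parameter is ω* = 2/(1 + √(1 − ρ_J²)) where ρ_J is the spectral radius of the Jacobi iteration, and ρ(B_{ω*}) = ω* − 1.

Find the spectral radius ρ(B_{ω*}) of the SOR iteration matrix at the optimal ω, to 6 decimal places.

ρ_SOR = 0.923527

n=78: λ(B_J) = 1 − λ(A)/2 = cos(kπ/79); k=1 gives ρ_J = 0.999209.
1 − cos²(π/79) = sin²(π/79) ⇒ √(1−ρ_J²) = sin(π/79) = 0.0397565.
[ω*] 2 ÷ (1 + 0.0397565) = 2 ÷ 1.0397565 = 1.923527.
Hence ρ(B_{ω*}) = 1.923527 − 1 = 0.923527.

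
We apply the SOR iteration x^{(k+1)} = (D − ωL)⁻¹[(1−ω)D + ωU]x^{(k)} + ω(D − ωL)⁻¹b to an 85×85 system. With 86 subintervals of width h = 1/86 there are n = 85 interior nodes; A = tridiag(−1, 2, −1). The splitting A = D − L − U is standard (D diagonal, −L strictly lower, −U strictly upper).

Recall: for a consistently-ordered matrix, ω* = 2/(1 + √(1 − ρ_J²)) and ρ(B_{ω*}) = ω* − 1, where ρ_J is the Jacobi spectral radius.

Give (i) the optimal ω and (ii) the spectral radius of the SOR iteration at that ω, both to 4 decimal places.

[ρ_J] n=85: ρ(B_J) = cos(π/(n+1)) = cos(π/86) = 0.9993.
√(1−ρ_J²) simplifies to sin(π/86) = 0.03652.
ω* = 2/(1+0.03652) = 1.9295
ρ(B_{ω*}) = ω*−1 = 0.9295

ω* = 1.9295, ρ_SOR = 0.9295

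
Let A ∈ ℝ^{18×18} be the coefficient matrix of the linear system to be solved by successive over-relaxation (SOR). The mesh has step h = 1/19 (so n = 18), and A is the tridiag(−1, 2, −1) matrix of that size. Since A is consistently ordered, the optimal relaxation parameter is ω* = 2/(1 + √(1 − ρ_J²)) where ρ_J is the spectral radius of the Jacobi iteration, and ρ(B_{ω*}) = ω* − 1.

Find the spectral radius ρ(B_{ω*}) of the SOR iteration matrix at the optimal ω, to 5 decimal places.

½·tridiag(1,0,1) at n=18: λ_k = cos(kπ/19); max |λ| at k=1 ⇒ ρ_J = cos(π/19) ≈ 0.98636.
√(1 − cos²(π/19)) = sin(π/19) ≈ 0.164595.
ω* = 2/(1 + 0.164595) = 2/1.164595 = 1.71734.
ρ(B_{ω*}) = ω*−1 = 0.71734

ρ_SOR = 0.71734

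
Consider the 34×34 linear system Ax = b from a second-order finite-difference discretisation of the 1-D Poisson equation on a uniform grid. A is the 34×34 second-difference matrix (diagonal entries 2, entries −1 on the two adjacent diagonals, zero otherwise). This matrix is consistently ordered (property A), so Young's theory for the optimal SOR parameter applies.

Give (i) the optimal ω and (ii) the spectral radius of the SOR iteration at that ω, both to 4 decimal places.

ω* = 1.8355, ρ_SOR = 0.8355

With n=34, ρ(Jacobi) = cos(π/35) = 0.9960.
1 − cos²(π/35) = sin²(π/35) ⇒ √(1−ρ_J²) = sin(π/35) = 0.08964.
ω* = 2 / (1 + 0.08964) = 2 / 1.08964 ≈ 1.8355.
ρ_SOR = ω* − 1 = 1.8355 − 1 = 0.8355.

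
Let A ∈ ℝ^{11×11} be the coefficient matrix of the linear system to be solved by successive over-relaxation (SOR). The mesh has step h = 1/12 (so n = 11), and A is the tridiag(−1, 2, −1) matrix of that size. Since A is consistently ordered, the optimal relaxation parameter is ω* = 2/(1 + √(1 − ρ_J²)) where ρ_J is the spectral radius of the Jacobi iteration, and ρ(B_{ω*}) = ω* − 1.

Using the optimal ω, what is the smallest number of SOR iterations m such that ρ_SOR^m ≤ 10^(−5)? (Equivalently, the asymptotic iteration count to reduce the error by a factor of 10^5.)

[ρ_J] n=11: ρ(B_J) = cos(π/(n+1)) = cos(π/12) = 0.9659258.
√(1 − cos²(π/12)) = sin(π/12) ≈ 0.2588190.
Young: ω* = 2/(1+√(1−ρ_J²)) = 2/(1+0.2588190) = 2/1.2588190 = 1.5887908.
and ρ(B_{ω*}) = 1.5887908 − 1 = 0.5887908.
Need (0.5887908)^m ≤ 10^(−5): m ≥ 5·ln10/|ln 0.5887908| = 11.5129/0.529684 = 21.735 ⇒ m = 22.

m = 22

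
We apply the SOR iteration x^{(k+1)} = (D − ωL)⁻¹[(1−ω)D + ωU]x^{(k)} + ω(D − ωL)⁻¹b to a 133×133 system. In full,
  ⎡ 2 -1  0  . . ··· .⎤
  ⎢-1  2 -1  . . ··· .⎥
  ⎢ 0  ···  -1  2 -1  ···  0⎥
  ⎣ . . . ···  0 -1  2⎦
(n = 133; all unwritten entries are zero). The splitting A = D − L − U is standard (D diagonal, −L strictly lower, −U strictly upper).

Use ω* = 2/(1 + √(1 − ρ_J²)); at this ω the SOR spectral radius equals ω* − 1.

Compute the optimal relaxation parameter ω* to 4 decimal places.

n=133: λ(B_J) = 1 − λ(A)/2 = cos(kπ/134); k=1 gives ρ_J = 0.9997.
root = sin(π/134) = 0.02344  (since 1−cos² = sin²).
Then 2/(1+√(1−ρ_J²)) = 2/(1+0.02344); ω* = 2/1.02344 = 1.9542.
ρ(B_{ω*}) = ω*−1 = 0.9542

ω* = 1.9542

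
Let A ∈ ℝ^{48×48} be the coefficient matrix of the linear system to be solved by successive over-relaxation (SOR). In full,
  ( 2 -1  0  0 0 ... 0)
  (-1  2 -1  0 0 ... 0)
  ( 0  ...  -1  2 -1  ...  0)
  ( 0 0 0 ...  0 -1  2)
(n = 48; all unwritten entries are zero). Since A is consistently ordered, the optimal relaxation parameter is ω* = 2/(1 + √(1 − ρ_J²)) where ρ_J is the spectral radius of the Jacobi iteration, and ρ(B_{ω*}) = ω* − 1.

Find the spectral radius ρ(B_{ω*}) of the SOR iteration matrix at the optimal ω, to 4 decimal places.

spectrum of D⁻¹(L+U) = {cos(kπ/49) : 1≤k≤48}; ρ_J = cos(π/49) = 0.9979.
√(1 − cos²(π/49)) = sin(π/49) ≈ 0.06407.
ω* = 2 / (1 + 0.06407) = 2 / 1.06407 ≈ 1.8796.
ρ(B_{ω*}) = ω*−1 = 0.8796

ρ_SOR = 0.8796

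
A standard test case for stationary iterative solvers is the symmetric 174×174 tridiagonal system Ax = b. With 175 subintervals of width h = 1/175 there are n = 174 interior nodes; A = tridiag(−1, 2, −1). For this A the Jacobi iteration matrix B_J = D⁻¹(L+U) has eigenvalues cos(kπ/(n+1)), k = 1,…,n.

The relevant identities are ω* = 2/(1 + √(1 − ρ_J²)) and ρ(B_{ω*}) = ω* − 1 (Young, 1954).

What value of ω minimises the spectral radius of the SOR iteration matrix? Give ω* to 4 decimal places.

B_J for the 174×174 system has eigenvalues cos(kπ/175); ρ_J = cos(π/175) = 0.9998.
√(1 − cos²(π/175)) = sin(π/175) ≈ 0.01795.
ω* = 2 / (1 + 0.01795) = 2 / 1.01795 ≈ 1.9647.
ρ(B_{ω*}) = ω*−1 = 0.9647

ω* = 1.9647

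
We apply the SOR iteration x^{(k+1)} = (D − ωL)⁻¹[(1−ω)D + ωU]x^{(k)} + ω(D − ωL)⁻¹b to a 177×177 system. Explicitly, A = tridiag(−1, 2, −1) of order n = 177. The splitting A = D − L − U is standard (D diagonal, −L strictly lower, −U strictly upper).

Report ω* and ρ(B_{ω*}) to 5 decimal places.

[ρ_J] n=177: ρ(B_J) = cos(π/(n+1)) = cos(π/178) = 0.99984.
1 − cos²(π/178) = sin²(π/178) ⇒ √(1−ρ_J²) = sin(π/178) = 0.017648.
So ω* = 2/1.017648 = 1.96532 (Young).
Hence ρ(B_{ω*}) = 1.96532 − 1 = 0.96532.

ω* = 1.96532, ρ_SOR = 0.96532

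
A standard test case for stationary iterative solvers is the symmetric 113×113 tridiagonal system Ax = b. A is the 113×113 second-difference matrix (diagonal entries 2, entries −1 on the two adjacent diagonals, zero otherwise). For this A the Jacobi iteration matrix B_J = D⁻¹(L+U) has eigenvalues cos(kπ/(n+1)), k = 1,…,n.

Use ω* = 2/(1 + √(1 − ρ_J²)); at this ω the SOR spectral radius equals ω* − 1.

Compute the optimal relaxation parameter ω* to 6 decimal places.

ω* = 1.946369

B_J for the 113×113 system has eigenvalues cos(kπ/114); ρ_J = cos(π/114) = 0.999620.
1 − cos²(π/114) = sin²(π/114) ⇒ √(1−ρ_J²) = sin(π/114) = 0.0275543.
Young: ω* = 2/(1+√(1−ρ_J²)) = 2/(1+0.0275543) = 2/1.0275543 = 1.946369.
At ω = 1.946369 every |λ(B_ω)| = ω−1, so ρ_SOR = 0.946369.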